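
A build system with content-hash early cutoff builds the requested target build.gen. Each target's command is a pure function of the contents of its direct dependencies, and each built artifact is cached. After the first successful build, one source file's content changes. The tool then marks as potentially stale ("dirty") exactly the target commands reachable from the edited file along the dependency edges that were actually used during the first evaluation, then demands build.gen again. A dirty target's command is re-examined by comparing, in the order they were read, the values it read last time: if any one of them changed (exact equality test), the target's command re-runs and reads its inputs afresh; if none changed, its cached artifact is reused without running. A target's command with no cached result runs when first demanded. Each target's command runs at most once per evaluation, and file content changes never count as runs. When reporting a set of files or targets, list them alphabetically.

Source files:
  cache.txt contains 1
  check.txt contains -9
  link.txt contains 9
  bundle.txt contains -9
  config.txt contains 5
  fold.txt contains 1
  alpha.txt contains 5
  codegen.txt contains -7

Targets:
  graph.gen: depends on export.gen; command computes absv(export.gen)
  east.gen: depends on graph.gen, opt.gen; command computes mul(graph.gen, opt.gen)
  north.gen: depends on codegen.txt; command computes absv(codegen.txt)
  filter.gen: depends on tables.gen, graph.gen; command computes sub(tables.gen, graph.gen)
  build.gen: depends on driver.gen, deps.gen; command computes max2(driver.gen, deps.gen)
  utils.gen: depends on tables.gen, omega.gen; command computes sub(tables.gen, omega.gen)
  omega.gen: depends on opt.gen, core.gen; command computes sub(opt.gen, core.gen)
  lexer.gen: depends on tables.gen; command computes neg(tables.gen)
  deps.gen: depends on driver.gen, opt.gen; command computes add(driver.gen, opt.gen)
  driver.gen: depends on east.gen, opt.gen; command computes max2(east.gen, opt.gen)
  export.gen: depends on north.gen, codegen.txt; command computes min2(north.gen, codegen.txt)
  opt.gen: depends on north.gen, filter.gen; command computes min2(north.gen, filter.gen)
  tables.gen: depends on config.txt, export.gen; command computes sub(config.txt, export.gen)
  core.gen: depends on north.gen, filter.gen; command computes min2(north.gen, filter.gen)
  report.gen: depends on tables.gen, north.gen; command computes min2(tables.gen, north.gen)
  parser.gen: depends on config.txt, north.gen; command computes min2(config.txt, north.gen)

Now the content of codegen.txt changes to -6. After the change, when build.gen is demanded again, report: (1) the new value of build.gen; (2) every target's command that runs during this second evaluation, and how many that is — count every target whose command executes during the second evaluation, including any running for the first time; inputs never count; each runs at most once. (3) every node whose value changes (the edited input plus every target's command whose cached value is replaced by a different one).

New value of build.gen: 35.
Target commands that run: build.gen, deps.gen, driver.gen, east.gen, export.gen, filter.gen, graph.gen, north.gen, opt.gen, tables.gen — 10 in total.
Values that change: build.gen, codegen.txt, deps.gen, driver.gen, east.gen, export.gen, graph.gen, north.gen, tables.gen.

First evaluation (everything demanded from the output):
  north.gen = absv(-7) = 7
  export.gen = min2(7, -7) = -7
  graph.gen = absv(-7) = 7
  tables.gen = sub(5, -7) = 12
  filter.gen = sub(12, 7) = 5
  opt.gen = min2(7, 5) = 5
  east.gen = mul(7, 5) = 35
  driver.gen = max2(35, 5) = 35
  deps.gen = add(35, 5) = 40
  build.gen = max2(35, 40) = 40

Propagation after the edit:
  north.gen: runs — codegen.txt -7->-6; result 6.
  export.gen: runs — north.gen 7->6; codegen.txt -7->-6; result -6.
  graph.gen: runs — export.gen -7->-6; result 6.
  tables.gen: runs — export.gen -7->-6; result 11.
  filter.gen: runs — tables.gen 12->11; graph.gen 7->6; result 5 (same value as before).
  opt.gen: runs — north.gen 7->6; result 5 (same value as before).
  east.gen: runs — graph.gen 7->6; result 30.
  driver.gen: runs — east.gen 35->30; result 30.
  deps.gen: runs — driver.gen 35->30; result 35.
  build.gen: runs — driver.gen 35->30; deps.gen 40->35; result 35.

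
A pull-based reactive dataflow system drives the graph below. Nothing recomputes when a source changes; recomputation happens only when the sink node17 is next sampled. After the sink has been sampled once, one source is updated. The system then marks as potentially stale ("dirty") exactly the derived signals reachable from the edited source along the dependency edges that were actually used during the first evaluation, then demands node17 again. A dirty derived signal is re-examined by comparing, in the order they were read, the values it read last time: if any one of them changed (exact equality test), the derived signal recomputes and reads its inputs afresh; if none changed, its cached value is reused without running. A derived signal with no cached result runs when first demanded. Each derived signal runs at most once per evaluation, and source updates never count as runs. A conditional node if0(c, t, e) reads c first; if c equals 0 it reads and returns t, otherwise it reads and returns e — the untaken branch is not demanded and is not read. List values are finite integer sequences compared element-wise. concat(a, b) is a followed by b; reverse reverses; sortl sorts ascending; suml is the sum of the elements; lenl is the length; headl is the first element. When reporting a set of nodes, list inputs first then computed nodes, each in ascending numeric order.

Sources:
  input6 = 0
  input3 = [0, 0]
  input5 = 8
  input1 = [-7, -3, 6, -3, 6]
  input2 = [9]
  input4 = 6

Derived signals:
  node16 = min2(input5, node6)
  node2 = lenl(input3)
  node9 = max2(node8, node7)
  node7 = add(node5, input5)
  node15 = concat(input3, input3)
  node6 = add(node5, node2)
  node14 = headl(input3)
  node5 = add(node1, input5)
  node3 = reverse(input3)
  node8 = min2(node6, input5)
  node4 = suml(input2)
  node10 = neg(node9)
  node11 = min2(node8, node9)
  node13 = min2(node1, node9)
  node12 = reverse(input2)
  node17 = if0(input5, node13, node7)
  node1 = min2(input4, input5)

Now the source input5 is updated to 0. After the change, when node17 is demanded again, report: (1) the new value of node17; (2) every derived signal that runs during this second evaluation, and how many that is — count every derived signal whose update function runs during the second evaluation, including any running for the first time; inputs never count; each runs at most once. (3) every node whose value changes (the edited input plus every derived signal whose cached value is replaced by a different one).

First evaluation (everything demanded from the output):
  node1 = min2(6, 8) = 6
  node5 = add(6, 8) = 14
  node7 = add(14, 8) = 22
  node17 = if0(input5=8 -> else branch node7) = 22

Propagation after the edit:
  node1: runs — input5 8->0; result 0.
  node2: demanded for the first time — runs, produces 2.
  node5: runs — node1 6->0; input5 8->0; result 0.
  node6: demanded for the first time — runs, produces 2.
  node7: runs — node5 14->0; input5 8->0; result 0.
  node8: demanded for the first time — runs, produces 0.
  node9: demanded for the first time — runs, produces 0.
  node13: demanded for the first time — runs, produces 0.
  node17: runs — input5 8->0; node7 22->0; result 0.

Key observation: a condition flipped, so demand reaches new nodes — node2, node6, node8, node9, node13 run for the first time.

New value of node17: 0.
Derived signals that run: node1, node2, node5, node6, node7, node8, node9, node13, node17 — 9 in total.
Values that change: input5, node1, node5, node7, node17.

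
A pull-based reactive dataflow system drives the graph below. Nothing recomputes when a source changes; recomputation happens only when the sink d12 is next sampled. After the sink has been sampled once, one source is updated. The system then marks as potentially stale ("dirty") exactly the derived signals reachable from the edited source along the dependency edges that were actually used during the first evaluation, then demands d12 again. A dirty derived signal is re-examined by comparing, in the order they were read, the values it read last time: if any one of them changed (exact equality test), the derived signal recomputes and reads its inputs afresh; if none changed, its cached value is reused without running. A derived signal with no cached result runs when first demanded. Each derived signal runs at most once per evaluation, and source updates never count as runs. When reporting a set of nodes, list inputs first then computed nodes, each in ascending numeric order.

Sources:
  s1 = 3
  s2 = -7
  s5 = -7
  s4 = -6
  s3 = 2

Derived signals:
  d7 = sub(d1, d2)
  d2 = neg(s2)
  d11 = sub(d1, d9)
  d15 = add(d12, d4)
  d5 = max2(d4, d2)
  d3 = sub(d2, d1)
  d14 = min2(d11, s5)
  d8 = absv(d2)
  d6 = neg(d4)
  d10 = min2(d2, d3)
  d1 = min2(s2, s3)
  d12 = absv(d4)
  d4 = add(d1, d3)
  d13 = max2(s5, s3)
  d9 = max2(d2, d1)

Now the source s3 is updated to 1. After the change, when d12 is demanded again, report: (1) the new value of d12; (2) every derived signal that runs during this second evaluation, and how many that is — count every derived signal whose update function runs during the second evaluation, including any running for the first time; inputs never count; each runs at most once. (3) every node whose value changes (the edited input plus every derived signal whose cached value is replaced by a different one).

New value of d12: 7.
Derived signals that run: d1 — 1 in total.
Values that change: s3.
Key observation: the change is absorbed at d1 — it re-runs but produces the same value, and the output's value is unchanged.

First evaluation (everything demanded from the output):
  d1 = min2(-7, 2) = -7
  d2 = neg(-7) = 7
  d3 = sub(7, -7) = 14
  d4 = add(-7, 14) = 7
  d12 = absv(7) = 7

Propagation after the edit:
  d1: runs — s3 2->1; result -7 (same value as before).
  d3: checked — values it read are unchanged (d2 unchanged, d1 unchanged); reused cached 14 without running.
  d4: checked — values it read are unchanged (d1 unchanged, d3 unchanged); reused cached 7 without running.
  d12: checked — values it read are unchanged (d4 unchanged); reused cached 7 without running.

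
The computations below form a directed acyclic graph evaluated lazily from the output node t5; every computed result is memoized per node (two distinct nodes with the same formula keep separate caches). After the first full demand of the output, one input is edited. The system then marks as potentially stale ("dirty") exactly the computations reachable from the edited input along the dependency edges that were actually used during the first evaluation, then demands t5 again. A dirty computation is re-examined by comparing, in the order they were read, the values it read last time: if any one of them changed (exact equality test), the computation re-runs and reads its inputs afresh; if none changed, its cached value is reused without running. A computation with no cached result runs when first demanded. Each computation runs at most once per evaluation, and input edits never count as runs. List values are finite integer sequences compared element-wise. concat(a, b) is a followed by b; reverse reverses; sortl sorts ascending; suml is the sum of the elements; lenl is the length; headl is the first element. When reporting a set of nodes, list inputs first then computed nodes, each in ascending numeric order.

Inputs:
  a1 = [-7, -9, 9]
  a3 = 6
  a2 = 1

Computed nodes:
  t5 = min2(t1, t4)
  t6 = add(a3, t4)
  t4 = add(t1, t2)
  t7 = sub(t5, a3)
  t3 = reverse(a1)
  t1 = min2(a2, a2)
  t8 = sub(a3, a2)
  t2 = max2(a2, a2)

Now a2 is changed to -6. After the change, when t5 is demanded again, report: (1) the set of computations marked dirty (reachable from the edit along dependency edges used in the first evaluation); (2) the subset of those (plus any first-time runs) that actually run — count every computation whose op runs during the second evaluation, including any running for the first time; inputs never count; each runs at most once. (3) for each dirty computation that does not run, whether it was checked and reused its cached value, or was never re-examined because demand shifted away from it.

The edit dirties: t1, t2, t4, t5.
4 computations run: t1, t2, t4, t5.
No dirty computation escaped a run.

First demand of the output computes:
  t1 = min2(1, 1) = 1
  t2 = max2(1, 1) = 1
  t4 = add(1, 1) = 2
  t5 = min2(1, 2) = 1

After the edit, cleaning proceeds:
  t1: a read changed (a2 1->-6; a2 1->-6) — executes, giving -6.
  t2: a read changed (a2 1->-6; a2 1->-6) — executes, giving -6.
  t4: a read changed (t1 1->-6; t2 1->-6) — executes, giving -12.
  t5: a read changed (t1 1->-6; t4 2->-12) — executes, giving -12.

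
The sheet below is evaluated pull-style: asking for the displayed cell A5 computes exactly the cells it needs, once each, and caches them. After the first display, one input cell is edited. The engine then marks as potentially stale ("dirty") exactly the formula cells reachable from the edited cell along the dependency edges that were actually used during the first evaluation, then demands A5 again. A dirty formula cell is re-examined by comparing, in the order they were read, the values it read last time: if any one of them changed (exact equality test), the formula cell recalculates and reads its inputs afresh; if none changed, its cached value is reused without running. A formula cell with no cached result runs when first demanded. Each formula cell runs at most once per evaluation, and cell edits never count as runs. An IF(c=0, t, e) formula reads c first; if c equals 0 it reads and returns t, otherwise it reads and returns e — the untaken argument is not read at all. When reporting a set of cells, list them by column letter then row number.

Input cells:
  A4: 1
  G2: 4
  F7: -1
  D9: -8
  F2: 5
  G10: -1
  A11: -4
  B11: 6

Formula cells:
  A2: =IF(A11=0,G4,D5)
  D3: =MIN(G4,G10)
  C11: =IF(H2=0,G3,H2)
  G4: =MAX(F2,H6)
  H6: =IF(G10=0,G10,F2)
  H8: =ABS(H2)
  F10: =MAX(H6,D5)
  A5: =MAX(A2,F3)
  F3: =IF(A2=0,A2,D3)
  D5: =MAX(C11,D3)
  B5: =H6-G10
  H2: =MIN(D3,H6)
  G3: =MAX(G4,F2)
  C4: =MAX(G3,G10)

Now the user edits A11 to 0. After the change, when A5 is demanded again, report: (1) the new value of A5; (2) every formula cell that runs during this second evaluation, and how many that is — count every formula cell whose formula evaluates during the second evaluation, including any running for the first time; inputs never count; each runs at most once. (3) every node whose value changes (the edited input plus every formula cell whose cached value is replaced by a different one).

First demand of the output computes:
  H6 = IF(G10=0: G10=-1 -> else branch F2) = 5
  G4 = MAX(5, 5) = 5
  D3 = MIN(5, -1) = -1
  H2 = MIN(-1, 5) = -1
  C11 = IF(H2=0: H2=-1 -> else branch H2) = -1
  D5 = MAX(-1, -1) = -1
  A2 = IF(A11=0: A11=-4 -> else branch D5) = -1
  F3 = IF(A2=0: A2=-1 -> else branch D3) = -1
  A5 = MAX(-1, -1) = -1

After the edit, cleaning proceeds:
  A2: a read changed (A11 -4->0) — executes, giving 5.
  F3: a read changed (A2 -1->5) — executes, giving -1 — identical to its old value.
  A5: a read changed (A2 -1->5) — executes, giving 5.

Demanding A5 again yields 5.
3 formula cells run: A2, A5, F3.
The nodes whose values change: A2, A5, A11.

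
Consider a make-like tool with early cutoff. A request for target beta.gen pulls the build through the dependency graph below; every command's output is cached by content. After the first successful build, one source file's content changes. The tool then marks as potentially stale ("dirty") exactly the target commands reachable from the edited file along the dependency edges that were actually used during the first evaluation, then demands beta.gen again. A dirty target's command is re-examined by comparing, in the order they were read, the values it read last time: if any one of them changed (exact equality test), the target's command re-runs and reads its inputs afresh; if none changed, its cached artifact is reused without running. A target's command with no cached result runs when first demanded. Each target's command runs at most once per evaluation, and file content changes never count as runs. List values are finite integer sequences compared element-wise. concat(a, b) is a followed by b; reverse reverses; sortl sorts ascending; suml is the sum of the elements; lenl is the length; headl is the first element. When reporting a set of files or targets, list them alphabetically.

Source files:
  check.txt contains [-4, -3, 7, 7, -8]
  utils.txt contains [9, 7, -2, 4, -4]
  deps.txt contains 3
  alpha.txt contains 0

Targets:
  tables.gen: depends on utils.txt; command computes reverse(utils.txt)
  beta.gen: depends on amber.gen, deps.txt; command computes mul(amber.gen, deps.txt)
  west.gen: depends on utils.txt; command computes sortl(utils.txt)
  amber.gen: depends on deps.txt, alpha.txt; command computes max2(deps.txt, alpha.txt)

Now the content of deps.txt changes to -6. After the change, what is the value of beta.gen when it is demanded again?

Demanding beta.gen again yields 0.

First demand of the output computes:
  amber.gen = max2(3, 0) = 3
  beta.gen = mul(3, 3) = 9

After the edit, cleaning proceeds:
  amber.gen: a read changed (deps.txt 3->-6) — executes, giving 0.
  beta.gen: a read changed (amber.gen 3->0; deps.txt 3->-6) — executes, giving 0.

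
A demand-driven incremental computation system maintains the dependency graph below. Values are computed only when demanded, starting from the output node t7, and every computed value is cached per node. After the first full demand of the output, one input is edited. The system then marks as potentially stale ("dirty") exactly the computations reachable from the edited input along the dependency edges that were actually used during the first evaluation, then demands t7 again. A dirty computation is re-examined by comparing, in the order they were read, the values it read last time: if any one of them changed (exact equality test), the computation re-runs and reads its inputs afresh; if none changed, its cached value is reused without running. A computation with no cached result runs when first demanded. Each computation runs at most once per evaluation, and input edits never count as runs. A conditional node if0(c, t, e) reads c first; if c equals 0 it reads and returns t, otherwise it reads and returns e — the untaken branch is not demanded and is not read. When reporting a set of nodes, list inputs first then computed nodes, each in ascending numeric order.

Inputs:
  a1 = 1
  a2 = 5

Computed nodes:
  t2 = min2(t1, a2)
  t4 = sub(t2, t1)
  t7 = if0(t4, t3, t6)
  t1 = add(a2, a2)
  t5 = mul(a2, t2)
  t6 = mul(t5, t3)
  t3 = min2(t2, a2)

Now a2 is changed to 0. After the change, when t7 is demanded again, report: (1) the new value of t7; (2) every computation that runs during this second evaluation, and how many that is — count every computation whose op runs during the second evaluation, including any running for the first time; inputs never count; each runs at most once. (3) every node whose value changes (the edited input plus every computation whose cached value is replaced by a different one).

New value of t7: 0.
Computations that run: t1, t2, t3, t4, t7 — 5 in total.
Values that change: a2, t1, t2, t3, t4, t7.
Key observation: a condition flipped, so demand moved to the other branch — t5, t6 are never re-examined.

First evaluation (everything demanded from the output):
  t1 = add(5, 5) = 10
  t2 = min2(10, 5) = 5
  t3 = min2(5, 5) = 5
  t4 = sub(5, 10) = -5
  t5 = mul(5, 5) = 25
  t6 = mul(25, 5) = 125
  t7 = if0(t4=-5 -> else branch t6) = 125

Propagation after the edit:
  t1: runs — a2 5->0; a2 5->0; result 0.
  t2: runs — t1 10->0; a2 5->0; result 0.
  t3: runs — t2 5->0; a2 5->0; result 0.
  t4: runs — t2 5->0; t1 10->0; result 0.
  t5: marked dirty but never re-examined — demand shifted away from it.
  t6: marked dirty but never re-examined — demand shifted away from it.
  t7: runs — t4 -5->0; result 0.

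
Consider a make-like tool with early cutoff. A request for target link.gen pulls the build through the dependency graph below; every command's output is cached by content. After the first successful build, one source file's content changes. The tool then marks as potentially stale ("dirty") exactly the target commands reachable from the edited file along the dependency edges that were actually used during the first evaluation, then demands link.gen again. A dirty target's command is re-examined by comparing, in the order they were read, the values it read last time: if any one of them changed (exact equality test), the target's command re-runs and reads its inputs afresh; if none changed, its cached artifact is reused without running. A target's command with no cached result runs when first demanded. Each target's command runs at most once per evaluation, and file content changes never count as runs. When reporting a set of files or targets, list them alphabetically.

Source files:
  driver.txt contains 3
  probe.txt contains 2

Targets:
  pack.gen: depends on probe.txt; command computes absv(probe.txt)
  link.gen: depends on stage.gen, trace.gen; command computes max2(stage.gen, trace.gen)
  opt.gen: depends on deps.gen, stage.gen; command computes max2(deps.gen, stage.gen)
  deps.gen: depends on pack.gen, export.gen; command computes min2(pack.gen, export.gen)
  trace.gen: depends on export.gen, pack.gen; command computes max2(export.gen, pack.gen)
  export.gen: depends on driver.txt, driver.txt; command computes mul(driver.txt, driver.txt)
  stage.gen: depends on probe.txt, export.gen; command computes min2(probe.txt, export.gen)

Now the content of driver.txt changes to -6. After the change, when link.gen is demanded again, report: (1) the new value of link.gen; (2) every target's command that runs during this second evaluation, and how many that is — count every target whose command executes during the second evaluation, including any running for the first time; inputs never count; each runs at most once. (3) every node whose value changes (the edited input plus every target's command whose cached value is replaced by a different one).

First demand of the output computes:
  export.gen = mul(3, 3) = 9
  pack.gen = absv(2) = 2
  stage.gen = min2(2, 9) = 2
  trace.gen = max2(9, 2) = 9
  link.gen = max2(2, 9) = 9

After the edit, cleaning proceeds:
  export.gen: a read changed (driver.txt 3->-6; driver.txt 3->-6) — executes, giving 36.
  stage.gen: a read changed (export.gen 9->36) — executes, giving 2 — identical to its old value.
  trace.gen: a read changed (export.gen 9->36) — executes, giving 36.
  link.gen: a read changed (trace.gen 9->36) — executes, giving 36.

Demanding link.gen again yields 36.
4 target commands run: export.gen, link.gen, stage.gen, trace.gen.
The nodes whose values change: driver.txt, export.gen, link.gen, trace.gen.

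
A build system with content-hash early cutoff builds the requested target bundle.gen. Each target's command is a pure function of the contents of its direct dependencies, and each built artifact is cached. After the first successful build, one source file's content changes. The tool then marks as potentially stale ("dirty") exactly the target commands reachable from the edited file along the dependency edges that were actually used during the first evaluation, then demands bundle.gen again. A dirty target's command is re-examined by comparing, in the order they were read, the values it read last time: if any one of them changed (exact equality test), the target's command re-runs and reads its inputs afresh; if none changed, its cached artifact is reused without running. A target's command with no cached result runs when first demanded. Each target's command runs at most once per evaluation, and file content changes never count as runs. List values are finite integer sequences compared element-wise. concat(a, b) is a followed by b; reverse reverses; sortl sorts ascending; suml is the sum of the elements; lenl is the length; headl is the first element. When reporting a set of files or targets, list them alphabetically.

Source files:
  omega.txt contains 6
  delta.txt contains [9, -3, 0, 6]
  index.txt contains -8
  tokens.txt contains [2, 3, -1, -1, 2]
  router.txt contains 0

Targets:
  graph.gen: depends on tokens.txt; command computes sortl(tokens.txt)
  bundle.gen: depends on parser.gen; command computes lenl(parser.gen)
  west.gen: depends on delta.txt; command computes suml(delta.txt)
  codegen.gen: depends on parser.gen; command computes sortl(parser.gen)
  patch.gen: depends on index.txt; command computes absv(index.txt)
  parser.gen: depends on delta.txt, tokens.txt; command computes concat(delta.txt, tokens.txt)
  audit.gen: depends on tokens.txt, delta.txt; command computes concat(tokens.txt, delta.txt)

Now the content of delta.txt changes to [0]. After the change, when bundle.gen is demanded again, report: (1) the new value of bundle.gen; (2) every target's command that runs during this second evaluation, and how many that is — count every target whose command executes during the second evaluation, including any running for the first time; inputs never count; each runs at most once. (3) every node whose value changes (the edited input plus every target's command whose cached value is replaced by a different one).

First evaluation (everything demanded from the output):
  parser.gen = concat([9, -3, 0, 6], [2, 3, -1, -1, 2]) = [9, -3, 0, 6, 2, 3, -1, -1, 2]
  bundle.gen = lenl([9, -3, 0, 6, 2, 3, -1, -1, 2]) = 9

Propagation after the edit:
  parser.gen: runs — delta.txt [9, -3, 0, 6]->[0]; result [0, 2, 3, -1, -1, 2].
  bundle.gen: runs — parser.gen [9, -3, 0, 6, 2, 3, -1, -1, 2]->[0, 2, 3, -1, -1, 2]; result 6.

New value of bundle.gen: 6.
Target commands that run: bundle.gen, parser.gen — 2 in total.
Values that change: bundle.gen, delta.txt, parser.gen.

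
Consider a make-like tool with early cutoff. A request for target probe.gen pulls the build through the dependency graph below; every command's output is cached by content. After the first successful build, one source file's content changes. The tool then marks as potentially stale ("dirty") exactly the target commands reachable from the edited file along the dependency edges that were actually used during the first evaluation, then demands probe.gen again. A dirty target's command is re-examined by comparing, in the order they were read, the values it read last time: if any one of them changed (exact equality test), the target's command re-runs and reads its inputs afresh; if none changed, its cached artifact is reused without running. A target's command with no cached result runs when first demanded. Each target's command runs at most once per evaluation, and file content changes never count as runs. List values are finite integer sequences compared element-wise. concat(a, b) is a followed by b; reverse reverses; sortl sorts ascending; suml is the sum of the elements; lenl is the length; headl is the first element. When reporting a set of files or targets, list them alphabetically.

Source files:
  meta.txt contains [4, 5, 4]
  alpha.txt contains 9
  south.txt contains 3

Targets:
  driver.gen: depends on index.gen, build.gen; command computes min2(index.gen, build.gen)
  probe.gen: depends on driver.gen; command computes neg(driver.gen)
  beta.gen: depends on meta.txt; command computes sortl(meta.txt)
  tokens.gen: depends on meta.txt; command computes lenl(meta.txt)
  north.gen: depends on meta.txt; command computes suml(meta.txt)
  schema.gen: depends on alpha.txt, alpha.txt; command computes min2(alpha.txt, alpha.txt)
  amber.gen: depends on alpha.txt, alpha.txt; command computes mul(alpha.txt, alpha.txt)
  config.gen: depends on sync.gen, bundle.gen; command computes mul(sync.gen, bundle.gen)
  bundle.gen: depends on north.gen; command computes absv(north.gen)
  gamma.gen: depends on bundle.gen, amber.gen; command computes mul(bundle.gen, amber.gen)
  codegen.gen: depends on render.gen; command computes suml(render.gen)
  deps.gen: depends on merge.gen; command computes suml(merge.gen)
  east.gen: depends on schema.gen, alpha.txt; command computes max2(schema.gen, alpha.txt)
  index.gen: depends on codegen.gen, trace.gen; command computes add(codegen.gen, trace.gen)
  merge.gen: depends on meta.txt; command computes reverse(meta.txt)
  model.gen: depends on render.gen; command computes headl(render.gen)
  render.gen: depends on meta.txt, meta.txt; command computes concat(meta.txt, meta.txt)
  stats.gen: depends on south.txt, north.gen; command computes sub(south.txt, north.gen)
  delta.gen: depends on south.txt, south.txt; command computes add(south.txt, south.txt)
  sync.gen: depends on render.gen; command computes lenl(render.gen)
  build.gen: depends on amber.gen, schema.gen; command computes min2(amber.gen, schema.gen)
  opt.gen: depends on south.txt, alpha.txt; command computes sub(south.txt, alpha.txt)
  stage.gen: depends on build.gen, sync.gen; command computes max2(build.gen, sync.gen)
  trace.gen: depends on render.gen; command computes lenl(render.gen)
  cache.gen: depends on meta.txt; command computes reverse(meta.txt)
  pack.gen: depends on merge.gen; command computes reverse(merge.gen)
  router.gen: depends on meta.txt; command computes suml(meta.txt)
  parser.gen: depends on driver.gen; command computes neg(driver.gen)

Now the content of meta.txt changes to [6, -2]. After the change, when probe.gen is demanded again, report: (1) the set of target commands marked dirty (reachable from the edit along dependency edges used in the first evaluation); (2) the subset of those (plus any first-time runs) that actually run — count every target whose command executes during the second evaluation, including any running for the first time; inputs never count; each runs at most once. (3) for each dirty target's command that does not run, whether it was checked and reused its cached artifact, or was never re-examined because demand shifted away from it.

The edit dirties: codegen.gen, driver.gen, index.gen, probe.gen, render.gen, trace.gen.
5 target commands run: codegen.gen, driver.gen, index.gen, render.gen, trace.gen.
Cache hits after checking: probe.gen.
Note the absorption at driver.gen: it re-runs yet its value is the same, leaving the output's value untouched.

First demand of the output computes:
  amber.gen = mul(9, 9) = 81
  render.gen = concat([4, 5, 4], [4, 5, 4]) = [4, 5, 4, 4, 5, 4]
  codegen.gen = suml([4, 5, 4, 4, 5, 4]) = 26
  schema.gen = min2(9, 9) = 9
  build.gen = min2(81, 9) = 9
  trace.gen = lenl([4, 5, 4, 4, 5, 4]) = 6
  index.gen = add(26, 6) = 32
  driver.gen = min2(32, 9) = 9
  probe.gen = neg(9) = -9

After the edit, cleaning proceeds:
  render.gen: a read changed (meta.txt [4, 5, 4]->[6, -2]; meta.txt [4, 5, 4]->[6, -2]) — executes, giving [6, -2, 6, -2].
  codegen.gen: a read changed (render.gen [4, 5, 4, 4, 5, 4]->[6, -2, 6, -2]) — executes, giving 8.
  trace.gen: a read changed (render.gen [4, 5, 4, 4, 5, 4]->[6, -2, 6, -2]) — executes, giving 4.
  index.gen: a read changed (codegen.gen 26->8; trace.gen 6->4) — executes, giving 12.
  driver.gen: a read changed (index.gen 32->12) — executes, giving 9 — identical to its old value.
  probe.gen: dirty, but its reads are unchanged (driver.gen unchanged); cached -9 stands.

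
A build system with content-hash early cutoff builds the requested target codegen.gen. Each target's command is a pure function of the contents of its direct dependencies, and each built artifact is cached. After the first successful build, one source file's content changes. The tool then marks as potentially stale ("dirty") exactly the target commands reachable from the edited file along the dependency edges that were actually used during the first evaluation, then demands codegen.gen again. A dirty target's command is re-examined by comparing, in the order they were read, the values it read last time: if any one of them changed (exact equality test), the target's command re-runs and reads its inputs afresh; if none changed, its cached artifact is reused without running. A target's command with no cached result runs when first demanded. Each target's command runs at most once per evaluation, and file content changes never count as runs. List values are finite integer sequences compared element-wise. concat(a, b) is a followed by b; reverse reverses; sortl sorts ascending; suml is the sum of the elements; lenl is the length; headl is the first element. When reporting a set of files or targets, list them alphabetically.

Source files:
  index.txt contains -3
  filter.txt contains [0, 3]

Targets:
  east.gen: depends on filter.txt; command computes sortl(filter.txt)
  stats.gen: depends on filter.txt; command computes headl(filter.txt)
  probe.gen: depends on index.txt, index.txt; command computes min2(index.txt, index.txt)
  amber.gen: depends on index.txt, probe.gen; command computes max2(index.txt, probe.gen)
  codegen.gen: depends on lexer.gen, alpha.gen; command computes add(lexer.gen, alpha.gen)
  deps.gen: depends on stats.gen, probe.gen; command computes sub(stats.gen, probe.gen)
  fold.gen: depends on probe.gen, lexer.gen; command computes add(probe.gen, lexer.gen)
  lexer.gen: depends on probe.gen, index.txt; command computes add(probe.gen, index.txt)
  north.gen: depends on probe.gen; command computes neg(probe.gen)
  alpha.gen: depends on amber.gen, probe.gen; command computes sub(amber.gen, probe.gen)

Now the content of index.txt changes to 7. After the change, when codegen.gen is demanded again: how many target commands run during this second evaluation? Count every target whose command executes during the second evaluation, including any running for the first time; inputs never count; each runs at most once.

First evaluation (everything demanded from the output):
  probe.gen = min2(-3, -3) = -3
  amber.gen = max2(-3, -3) = -3
  alpha.gen = sub(-3, -3) = 0
  lexer.gen = add(-3, -3) = -6
  codegen.gen = add(-6, 0) = -6

Propagation after the edit:
  probe.gen: runs — index.txt -3->7; index.txt -3->7; result 7.
  amber.gen: runs — index.txt -3->7; probe.gen -3->7; result 7.
  alpha.gen: runs — amber.gen -3->7; probe.gen -3->7; result 0 (same value as before).
  lexer.gen: runs — probe.gen -3->7; index.txt -3->7; result 14.
  codegen.gen: runs — lexer.gen -6->14; result 14.

Target commands that run: alpha.gen, amber.gen, codegen.gen, lexer.gen, probe.gen — 5 in total.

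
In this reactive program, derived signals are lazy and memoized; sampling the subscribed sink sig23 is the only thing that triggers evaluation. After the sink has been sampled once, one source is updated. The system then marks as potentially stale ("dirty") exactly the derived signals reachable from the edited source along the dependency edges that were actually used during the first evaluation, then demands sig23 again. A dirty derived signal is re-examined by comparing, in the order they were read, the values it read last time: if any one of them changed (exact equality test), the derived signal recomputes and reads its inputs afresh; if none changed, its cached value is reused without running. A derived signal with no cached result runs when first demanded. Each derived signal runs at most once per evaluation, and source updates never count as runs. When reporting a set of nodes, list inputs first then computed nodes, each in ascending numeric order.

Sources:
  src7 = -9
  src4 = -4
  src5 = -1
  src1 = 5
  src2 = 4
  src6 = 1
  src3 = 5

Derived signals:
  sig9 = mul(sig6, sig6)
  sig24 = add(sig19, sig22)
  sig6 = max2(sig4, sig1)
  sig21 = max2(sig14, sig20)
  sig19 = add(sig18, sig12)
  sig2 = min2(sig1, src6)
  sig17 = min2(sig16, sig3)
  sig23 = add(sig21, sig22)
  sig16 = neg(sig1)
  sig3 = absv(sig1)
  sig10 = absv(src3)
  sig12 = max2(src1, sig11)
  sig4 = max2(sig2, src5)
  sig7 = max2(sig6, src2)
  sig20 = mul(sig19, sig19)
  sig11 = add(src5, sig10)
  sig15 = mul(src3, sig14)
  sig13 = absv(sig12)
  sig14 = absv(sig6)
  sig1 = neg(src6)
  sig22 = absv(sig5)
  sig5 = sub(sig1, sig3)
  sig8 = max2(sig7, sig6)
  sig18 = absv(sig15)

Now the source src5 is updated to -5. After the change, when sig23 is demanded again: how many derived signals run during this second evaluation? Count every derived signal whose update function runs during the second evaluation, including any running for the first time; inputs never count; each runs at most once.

3 derived signals run: sig4, sig11, sig12.
Note where the cutoff bites: sig6 is checked, finds nothing changed, and keeps its cache.

First demand of the output computes:
  sig1 = neg(1) = -1
  sig2 = min2(-1, 1) = -1
  sig3 = absv(-1) = 1
  sig4 = max2(-1, -1) = -1
  sig5 = sub(-1, 1) = -2
  sig6 = max2(-1, -1) = -1
  sig10 = absv(5) = 5
  sig11 = add(-1, 5) = 4
  sig12 = max2(5, 4) = 5
  sig14 = absv(-1) = 1
  sig15 = mul(5, 1) = 5
  sig18 = absv(5) = 5
  sig19 = add(5, 5) = 10
  sig20 = mul(10, 10) = 100
  sig21 = max2(1, 100) = 100
  sig22 = absv(-2) = 2
  sig23 = add(100, 2) = 102

After the edit, cleaning proceeds:
  sig4: a read changed (src5 -1->-5) — executes, giving -1 — identical to its old value.
  sig6: dirty, but its reads are unchanged (sig4 unchanged, sig1 unchanged); cached -1 stands.
  sig11: a read changed (src5 -1->-5) — executes, giving 0.
  sig12: a read changed (sig11 4->0) — executes, giving 5 — identical to its old value.
  sig14: dirty, but its reads are unchanged (sig6 unchanged); cached 1 stands.
  sig15: dirty, but its reads are unchanged (src3 unchanged, sig14 unchanged); cached 5 stands.
  sig18: dirty, but its reads are unchanged (sig15 unchanged); cached 5 stands.
  sig19: dirty, but its reads are unchanged (sig18 unchanged, sig12 unchanged); cached 10 stands.
  sig20: dirty, but its reads are unchanged (sig19 unchanged, sig19 unchanged); cached 100 stands.
  sig21: dirty, but its reads are unchanged (sig14 unchanged, sig20 unchanged); cached 100 stands.
  sig23: dirty, but its reads are unchanged (sig21 unchanged, sig22 unchanged); cached 102 stands.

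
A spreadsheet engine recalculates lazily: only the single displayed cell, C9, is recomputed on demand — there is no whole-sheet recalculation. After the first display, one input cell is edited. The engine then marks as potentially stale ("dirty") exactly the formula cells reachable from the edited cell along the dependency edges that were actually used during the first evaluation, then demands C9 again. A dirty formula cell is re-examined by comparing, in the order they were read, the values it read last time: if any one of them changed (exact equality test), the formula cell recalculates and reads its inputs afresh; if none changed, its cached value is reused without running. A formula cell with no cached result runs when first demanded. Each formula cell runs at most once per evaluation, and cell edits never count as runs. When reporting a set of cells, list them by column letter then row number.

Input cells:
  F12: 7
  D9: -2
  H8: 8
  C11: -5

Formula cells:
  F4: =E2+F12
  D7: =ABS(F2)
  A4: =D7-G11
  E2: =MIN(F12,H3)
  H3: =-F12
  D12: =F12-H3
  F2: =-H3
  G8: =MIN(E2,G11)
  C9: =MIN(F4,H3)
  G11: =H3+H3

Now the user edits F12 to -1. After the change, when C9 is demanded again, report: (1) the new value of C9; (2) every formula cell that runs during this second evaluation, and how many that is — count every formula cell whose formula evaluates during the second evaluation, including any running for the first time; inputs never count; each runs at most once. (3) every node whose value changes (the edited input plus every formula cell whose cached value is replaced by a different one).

New value of C9: -2.
Formula cells that run: C9, E2, F4, H3 — 4 in total.
Values that change: C9, E2, F4, F12, H3.

First evaluation (everything demanded from the output):
  H3 = -(7) = -7
  E2 = MIN(7, -7) = -7
  F4 = -7 + 7 = 0
  C9 = MIN(0, -7) = -7

Propagation after the edit:
  H3: runs — F12 7->-1; result 1.
  E2: runs — F12 7->-1; H3 -7->1; result -1.
  F4: runs — E2 -7->-1; F12 7->-1; result -2.
  C9: runs — F4 0->-2; H3 -7->1; result -2.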